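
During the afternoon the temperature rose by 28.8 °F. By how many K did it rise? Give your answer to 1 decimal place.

For a temperature change the 32° offset cancels: ΔK = 28.8 × 0.5556 = 16.0 K.

16.0 K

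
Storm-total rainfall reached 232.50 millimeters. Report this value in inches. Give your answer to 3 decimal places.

9.154 in

1 mm = 0.0393701 in, so 232.50 × 0.0393701 = 9.154 in.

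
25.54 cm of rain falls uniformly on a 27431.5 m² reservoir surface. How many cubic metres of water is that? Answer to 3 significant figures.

Depth: 25.54 cm × 10 = 255.4 mm.
1 mm over 1 m² is 1 L, so volume = 255.4 × 27431.5 = 7006005.1 L = 7010 m³.

7010 cubic metres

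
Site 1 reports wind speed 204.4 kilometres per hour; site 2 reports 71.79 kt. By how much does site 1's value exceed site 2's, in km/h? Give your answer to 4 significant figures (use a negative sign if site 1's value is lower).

71.44 km/h

site 2: 71.79 kt = 132.9551 km/h.
Difference: 204.4000 − 132.9551 = 71.44 km/h.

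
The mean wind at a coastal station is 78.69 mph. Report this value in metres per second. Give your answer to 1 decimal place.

1 mph = 0.44704 m/s, so 78.69 × 0.44704 = 35.2 m/s.

35.2 m/s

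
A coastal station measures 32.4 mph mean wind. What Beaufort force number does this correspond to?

32.4 mph = 14.5 m/s, which is Beaufort 7 (near gale, 13.9–17.1 m/s).

Beaufort force 7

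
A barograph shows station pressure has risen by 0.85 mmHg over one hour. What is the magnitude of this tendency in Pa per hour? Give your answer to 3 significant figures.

113 Pa per hour

0.85 mmHg / 1 h × 133.322 Pa/mmHg = 113 Pa/h.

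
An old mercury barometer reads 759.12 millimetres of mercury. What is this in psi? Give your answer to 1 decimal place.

1 mmHg = 0.0193368 psi, so 759.12 × 0.0193368 = 14.7 psi.

14.7 psi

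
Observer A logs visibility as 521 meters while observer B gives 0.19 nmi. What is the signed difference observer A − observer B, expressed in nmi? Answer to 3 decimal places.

0.091 nmi

observer A: 521 m = 0.28132 nmi.
Difference: 0.28132 − 0.19000 = 0.091 nmi.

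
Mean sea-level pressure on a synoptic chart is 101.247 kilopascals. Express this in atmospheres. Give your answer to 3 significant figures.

0.999 atm

1 kPa = 0.00986923 atm, so 101.247 × 0.00986923 = 0.999 atm.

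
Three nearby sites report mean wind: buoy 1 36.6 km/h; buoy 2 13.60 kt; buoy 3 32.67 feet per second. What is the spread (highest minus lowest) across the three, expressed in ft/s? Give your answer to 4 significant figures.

buoy 1: 36.6 km/h = 33.3552 ft/s.
buoy 2: 13.60 kt = 22.9542 ft/s.
Spread: 33.3552 − 22.9542 = 10.40 ft/s.

10.40 ft/s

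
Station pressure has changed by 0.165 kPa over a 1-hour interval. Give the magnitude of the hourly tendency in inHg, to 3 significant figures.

0.165 kPa / 1 h × 0.2953 inHg/kPa = 0.0487 inHg/h.

0.0487 inHg per hour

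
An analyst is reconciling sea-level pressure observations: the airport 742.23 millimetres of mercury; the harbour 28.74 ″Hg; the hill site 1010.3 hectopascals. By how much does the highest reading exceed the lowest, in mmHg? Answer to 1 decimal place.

the harbour: 28.74 inHg = 729.996 mmHg.
the hill site: 1010.3 hPa = 757.787 mmHg.
Spread: 757.787 − 729.996 = 27.8 mmHg.

27.8 mmHg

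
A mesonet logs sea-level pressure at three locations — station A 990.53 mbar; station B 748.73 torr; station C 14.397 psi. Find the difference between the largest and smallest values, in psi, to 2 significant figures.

station A: 990.53 mb = 14.3664 psi.
station B: 748.73 mmHg = 14.4780 psi.
Spread: 14.4780 − 14.3664 = 0.11 psi.

0.11 psi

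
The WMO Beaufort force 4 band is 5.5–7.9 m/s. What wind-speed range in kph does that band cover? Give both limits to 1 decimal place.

5.5–7.9 m/s × 3.6 = 19.8–28.4 km/h.

19.8 to 28.4 km/h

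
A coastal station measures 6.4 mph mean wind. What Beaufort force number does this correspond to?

Beaufort force 2

6.4 mph = 2.9 m/s, which is Beaufort 2 (light breeze, 1.6–3.3 m/s).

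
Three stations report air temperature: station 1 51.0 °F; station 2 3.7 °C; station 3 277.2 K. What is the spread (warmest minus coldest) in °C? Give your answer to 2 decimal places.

6.86 °C

station 1: 51.0 °F = 10.556 °C.
station 3: 277.2 K = 4.050 °C.
Spread: 10.556 − 3.700 = 6.856 °C.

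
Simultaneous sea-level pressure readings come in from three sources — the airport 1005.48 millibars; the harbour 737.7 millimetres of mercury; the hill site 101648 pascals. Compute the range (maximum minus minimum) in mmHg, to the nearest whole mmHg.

25 mmHg

the airport: 1005.48 mb = 754.17 mmHg.
the hill site: 101648 Pa = 762.42 mmHg.
Spread: 762.42 − 737.70 = 25 mmHg.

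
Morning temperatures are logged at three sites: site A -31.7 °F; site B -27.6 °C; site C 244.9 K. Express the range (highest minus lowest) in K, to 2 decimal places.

site A: -31.7 °F = -35.389 °C.
site C: 244.9 K = -28.250 °C.
Spread: (-27.600) − (-35.389) = 7.789 °C.

7.79 K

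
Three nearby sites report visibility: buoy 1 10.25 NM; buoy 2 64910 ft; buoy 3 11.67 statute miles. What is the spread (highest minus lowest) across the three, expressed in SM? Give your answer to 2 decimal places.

buoy 1: 10.25 nmi = 11.7955 SM.
buoy 2: 64910 ft = 12.2936 SM.
Spread: 12.2936 − 11.6700 = 0.62 SM.

0.62 SM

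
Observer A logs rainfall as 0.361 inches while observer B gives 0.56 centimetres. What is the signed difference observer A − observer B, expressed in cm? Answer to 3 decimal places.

0.357 cm

observer A: 0.361 in = 0.91694 cm.
Difference: 0.91694 − 0.56000 = 0.357 cm.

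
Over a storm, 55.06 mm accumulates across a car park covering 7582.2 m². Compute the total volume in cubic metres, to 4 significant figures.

1 mm over 1 m² is 1 L, so volume = 55.06 × 7582.2 = 417475.93 L = 417.5 m³.

417.5 cubic metres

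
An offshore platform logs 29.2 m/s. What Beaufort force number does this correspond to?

Beaufort force 11

29.2 m/s lies in the Beaufort 11 band (violent storm, 28.5–32.6 m/s).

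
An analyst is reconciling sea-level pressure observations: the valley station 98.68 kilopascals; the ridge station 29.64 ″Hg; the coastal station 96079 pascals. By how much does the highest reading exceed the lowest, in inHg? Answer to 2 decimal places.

1.27 inHg

the valley station: 98.68 kPa = 29.1402 inHg.
the coastal station: 96079 Pa = 28.3721 inHg.
Spread: 29.6400 − 28.3721 = 1.27 inHg.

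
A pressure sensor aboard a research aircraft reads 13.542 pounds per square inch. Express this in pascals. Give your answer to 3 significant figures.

1 psi = 6894.76 Pa, so 13.542 × 6894.76 = 93400 Pa.

93400 Pa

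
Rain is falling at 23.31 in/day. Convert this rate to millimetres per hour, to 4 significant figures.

23.31 in/day × 25.4 mm/in × 0.0416667 day/hour = 24.67 mm/hour.

24.67 mm/hour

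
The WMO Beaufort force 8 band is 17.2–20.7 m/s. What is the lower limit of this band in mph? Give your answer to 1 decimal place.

17.2–20.7 m/s × 2.237 = 38.5–46.3 mph.

38.5 mph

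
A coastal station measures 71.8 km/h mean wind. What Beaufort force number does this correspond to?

71.8 km/h = 19.9 m/s, which is Beaufort 8 (gale, 17.2–20.7 m/s).

Beaufort force 8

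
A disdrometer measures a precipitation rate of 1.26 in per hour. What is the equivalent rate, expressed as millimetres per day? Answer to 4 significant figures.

768.1 mm/day

1.26 in/hour × 25.4 mm/in × 24 hour/day = 768.1 mm/day.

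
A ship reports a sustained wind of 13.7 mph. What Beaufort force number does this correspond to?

Beaufort force 4

13.7 mph = 6.1 m/s, which is Beaufort 4 (moderate breeze, 5.5–7.9 m/s).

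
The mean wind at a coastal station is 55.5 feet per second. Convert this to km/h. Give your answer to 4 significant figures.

60.90 km/h

1 ft/s = 1.09728 km/h, so 55.5 × 1.09728 = 60.90 km/h.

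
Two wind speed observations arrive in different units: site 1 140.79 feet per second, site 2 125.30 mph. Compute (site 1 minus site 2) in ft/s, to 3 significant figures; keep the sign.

site 2: 125.30 mph = 183.773 ft/s.
Difference: 140.790 − 183.773 = -43.0 ft/s.

-43.0 ft/s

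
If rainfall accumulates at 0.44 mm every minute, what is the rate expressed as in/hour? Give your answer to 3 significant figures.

0.44 mm/minute × 0.0393701 in/mm × 60 minute/hour = 1.04 in/hour.

1.04 in/hour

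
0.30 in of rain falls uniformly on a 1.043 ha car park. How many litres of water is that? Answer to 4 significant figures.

79480 litres

Depth: 0.30 in × 25.4 = 7.62 mm.
Area: 1.043 ha = 10430 m².
1 mm over 1 m² is 1 L, so volume = 7.62 × 10430 = 79476.6 L ≈ 79480 L.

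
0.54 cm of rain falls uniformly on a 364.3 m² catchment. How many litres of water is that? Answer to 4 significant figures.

1967 litres

Depth: 0.54 cm × 10 = 5.4 mm.
1 mm over 1 m² is 1 L, so volume = 5.4 × 364.3 = 1967.22 L ≈ 1967 L.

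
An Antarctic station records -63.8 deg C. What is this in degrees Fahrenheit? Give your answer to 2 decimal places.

°F = °C × 9/5 + 32 = -63.8 × 1.8 + 32 = -82.84 °F.

-82.84 °F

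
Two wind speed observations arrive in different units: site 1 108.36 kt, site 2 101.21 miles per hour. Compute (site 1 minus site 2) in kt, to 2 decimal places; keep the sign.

site 2: 101.21 mph = 87.9491 kt.
Difference: 108.3600 − 87.9491 = 20.41 kt.

20.41 kt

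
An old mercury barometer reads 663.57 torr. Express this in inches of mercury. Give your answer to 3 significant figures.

26.1 inHg

1 mmHg = 0.0393701 inHg, so 663.57 × 0.0393701 = 26.1 inHg.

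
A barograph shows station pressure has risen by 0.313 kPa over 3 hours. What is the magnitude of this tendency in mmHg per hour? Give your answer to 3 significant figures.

0.313 kPa / 3 h × 7.50062 mmHg/kPa = 0.783 mmHg/h.

0.783 mmHg per hour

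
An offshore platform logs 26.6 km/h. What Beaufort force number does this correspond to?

26.6 km/h = 7.4 m/s, which is Beaufort 4 (moderate breeze, 5.5–7.9 m/s).

Beaufort force 4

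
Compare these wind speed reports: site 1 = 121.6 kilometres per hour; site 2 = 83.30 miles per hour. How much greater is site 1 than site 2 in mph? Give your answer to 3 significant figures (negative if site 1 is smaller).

-7.74 mph

site 1: 121.6 km/h = 75.5587 mph.
Difference: 75.5587 − 83.3000 = -7.74 mph.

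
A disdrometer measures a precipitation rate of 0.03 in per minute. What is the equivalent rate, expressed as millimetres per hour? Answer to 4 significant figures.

45.72 mm/hour

0.03 in/minute × 25.4 mm/in × 60 minute/hour = 45.72 mm/hour.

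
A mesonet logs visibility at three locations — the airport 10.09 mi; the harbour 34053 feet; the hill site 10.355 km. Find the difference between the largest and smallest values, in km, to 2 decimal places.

5.88 km

the airport: 10.09 SM = 16.2383 km.
the harbour: 34053 ft = 10.3794 km.
Spread: 16.2383 − 10.3550 = 5.88 km.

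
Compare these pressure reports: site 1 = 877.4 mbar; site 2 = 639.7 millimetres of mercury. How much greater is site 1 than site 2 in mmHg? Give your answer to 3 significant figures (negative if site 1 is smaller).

site 1: 877.4 mb = 658.104 mmHg.
Difference: 658.104 − 639.700 = 18.4 mmHg.

18.4 mmHg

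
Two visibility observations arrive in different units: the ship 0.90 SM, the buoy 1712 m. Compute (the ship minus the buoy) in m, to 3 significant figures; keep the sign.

the ship: 0.90 SM = 1448.41 m.
Difference: 1448.41 − 1712.00 = -264 m.

-264 m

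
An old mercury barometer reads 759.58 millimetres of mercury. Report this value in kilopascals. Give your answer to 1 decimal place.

1 mmHg = 0.133322 kPa, so 759.58 × 0.133322 = 101.3 kPa.

101.3 kPa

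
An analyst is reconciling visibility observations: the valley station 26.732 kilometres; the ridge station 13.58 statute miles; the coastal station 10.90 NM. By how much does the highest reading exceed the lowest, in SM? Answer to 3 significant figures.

the valley station: 26.732 km = 16.6105 SM.
the coastal station: 10.90 nmi = 12.5435 SM.
Spread: 16.6105 − 12.5435 = 4.07 SM.

4.07 SM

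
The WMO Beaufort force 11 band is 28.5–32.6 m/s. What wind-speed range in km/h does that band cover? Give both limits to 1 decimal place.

102.6 to 117.4 km/h

28.5–32.6 m/s × 3.6 = 102.6–117.4 km/h.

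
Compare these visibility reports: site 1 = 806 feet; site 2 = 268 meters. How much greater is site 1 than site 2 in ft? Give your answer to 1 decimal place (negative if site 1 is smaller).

-73.3 ft

site 2: 268 m = 879.265 ft.
Difference: 806.000 − 879.265 = -73.3 ft.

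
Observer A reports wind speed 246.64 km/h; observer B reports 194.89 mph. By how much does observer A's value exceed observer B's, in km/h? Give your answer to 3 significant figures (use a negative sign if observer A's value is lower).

observer B: 194.89 mph = 313.645 km/h.
Difference: 246.640 − 313.645 = -67.0 km/h.

-67.0 km/h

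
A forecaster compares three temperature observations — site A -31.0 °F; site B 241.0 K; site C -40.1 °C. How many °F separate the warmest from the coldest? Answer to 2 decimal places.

14.31 °F

site A: -31.0 °F = -35.000 °C.
site B: 241.0 K = -32.150 °C.
Spread: (-32.150) − (-40.100) = 7.950 °C = 14.31 °F.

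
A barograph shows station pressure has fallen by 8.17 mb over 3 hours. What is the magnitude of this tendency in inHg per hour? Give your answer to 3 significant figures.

8.17 mb / 3 h × 0.02953 inHg/mb = 0.0804 inHg/h.

0.0804 inHg per hour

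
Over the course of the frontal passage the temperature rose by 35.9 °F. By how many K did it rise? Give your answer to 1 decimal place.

A change of 1 °C equals a change of 1.8 °F: ΔK = 35.9 × 0.5556 = 19.9 K.

19.9 K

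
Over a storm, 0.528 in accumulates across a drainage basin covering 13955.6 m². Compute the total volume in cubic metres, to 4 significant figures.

187.2 cubic metres

Depth: 0.528 in × 25.4 = 13.4112 mm.
1 mm over 1 m² is 1 L, so volume = 13.4112 × 13955.6 = 187161.34 L = 187.2 m³.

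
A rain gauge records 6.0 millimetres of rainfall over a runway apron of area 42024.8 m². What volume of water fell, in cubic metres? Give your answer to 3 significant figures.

1 mm over 1 m² is 1 L, so volume = 6 × 42024.8 = 252148.8 L = 252 m³.

252 cubic metres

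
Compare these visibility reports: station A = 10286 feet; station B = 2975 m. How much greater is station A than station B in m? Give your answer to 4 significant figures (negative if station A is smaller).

160.2 m

station A: 10286 ft = 3135.173 m.
Difference: 3135.173 − 2975.000 = 160.2 m.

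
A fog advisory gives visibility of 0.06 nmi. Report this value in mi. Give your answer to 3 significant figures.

0.0690 SM

1 nmi = 1.15078 SM, so 0.06 × 1.15078 = 0.0690 SM.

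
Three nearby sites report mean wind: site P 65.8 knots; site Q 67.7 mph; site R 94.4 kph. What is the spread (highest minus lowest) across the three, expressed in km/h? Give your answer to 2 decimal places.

27.46 km/h

site P: 65.8 kt = 121.8616 km/h.
site Q: 67.7 mph = 108.9526 km/h.
Spread: 121.8616 − 94.4000 = 27.46 km/h.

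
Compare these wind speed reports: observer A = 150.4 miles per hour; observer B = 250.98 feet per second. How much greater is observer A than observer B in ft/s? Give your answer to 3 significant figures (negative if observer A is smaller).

-30.4 ft/s

observer A: 150.4 mph = 220.587 ft/s.
Difference: 220.587 − 250.980 = -30.4 ft/s.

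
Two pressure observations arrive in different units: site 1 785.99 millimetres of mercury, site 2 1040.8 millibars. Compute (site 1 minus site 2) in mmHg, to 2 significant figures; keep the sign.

site 2: 1040.8 mb = 780.664 mmHg.
Difference: 785.990 − 780.664 = 5.3 mmHg.

5.3 mmHg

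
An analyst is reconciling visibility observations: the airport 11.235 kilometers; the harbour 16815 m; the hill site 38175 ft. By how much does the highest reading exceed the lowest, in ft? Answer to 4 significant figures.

the airport: 11.235 km = 36860.24 ft.
the harbour: 16815 m = 55167.32 ft.
Spread: 55167.32 − 36860.24 = 18310 ft.

18310 ft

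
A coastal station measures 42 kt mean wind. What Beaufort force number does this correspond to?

42 kt lies in the Beaufort 9 band (strong gale, 41–47 kt).

Beaufort force 9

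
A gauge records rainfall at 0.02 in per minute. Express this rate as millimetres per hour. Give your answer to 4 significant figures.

30.48 mm/hour

0.02 in/minute × 25.4 mm/in × 60 minute/hour = 30.48 mm/hour.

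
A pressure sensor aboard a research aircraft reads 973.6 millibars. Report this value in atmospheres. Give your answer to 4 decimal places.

1 mb = 0.000986923 atm, so 973.6 × 0.000986923 = 0.9609 atm.

0.9609 atm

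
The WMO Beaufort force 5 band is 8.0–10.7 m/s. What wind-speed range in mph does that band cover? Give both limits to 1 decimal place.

17.9 to 23.9 mph

8.0–10.7 m/s × 2.237 = 17.9–23.9 mph.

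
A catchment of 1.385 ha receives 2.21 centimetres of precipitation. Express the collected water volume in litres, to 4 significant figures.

306100 litres

Depth: 2.21 cm × 10 = 22.1 mm.
Area: 1.385 ha = 13850 m².
1 mm over 1 m² is 1 L, so volume = 22.1 × 13850 = 306085 L ≈ 306100 L.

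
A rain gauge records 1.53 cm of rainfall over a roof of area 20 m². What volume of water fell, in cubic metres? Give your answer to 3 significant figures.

0.306 cubic metres

Depth: 1.53 cm × 10 = 15.3 mm.
1 mm over 1 m² is 1 L, so volume = 15.3 × 20 = 306 L = 0.306 m³.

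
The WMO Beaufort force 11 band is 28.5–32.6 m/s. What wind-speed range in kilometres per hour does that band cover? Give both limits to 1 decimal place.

28.5–32.6 m/s × 3.6 = 102.6–117.4 km/h.

102.6 to 117.4 km/h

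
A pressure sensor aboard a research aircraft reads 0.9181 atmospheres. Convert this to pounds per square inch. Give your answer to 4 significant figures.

13.49 psi

1 atm = 14.6959 psi, so 0.9181 × 14.6959 = 13.49 psi.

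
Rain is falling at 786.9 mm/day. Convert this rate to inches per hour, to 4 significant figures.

1.291 in/hour

786.9 mm/day × 0.0393701 in/mm × 0.0416667 day/hour = 1.291 in/hour.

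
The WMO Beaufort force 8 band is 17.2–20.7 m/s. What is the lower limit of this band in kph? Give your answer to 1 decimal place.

61.9 km/h

17.2–20.7 m/s × 3.6 = 61.9–74.5 km/h.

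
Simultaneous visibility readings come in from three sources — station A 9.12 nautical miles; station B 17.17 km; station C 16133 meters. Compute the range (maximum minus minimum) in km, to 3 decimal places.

station A: 9.12 nmi = 16.89024 km.
station C: 16133 m = 16.13300 km.
Spread: 17.17000 − 16.13300 = 1.037 km.

1.037 km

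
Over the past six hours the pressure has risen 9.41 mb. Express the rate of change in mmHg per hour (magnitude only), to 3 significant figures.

1.18 mmHg per hour

9.41 mb / 6 h × 0.750062 mmHg/mb = 1.18 mmHg/h.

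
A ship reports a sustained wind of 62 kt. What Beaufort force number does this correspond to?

62 kt lies in the Beaufort 11 band (violent storm, 56–63 kt).

Beaufort force 11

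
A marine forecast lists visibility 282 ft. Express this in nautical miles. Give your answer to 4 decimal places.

1 ft = 0.000164579 nmi, so 282 × 0.000164579 = 0.0464 nmi.

0.0464 nmi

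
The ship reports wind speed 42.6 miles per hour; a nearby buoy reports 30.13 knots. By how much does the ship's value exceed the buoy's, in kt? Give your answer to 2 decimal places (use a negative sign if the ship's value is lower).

6.89 kt

the ship: 42.6 mph = 37.0184 kt.
Difference: 37.0184 − 30.1300 = 6.89 kt.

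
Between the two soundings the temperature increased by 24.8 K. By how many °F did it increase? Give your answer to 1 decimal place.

44.6 °F

Converting a difference, only the 9/5 scale factor applies: Δ°F = 24.8 × 1.8 = 44.6 °F.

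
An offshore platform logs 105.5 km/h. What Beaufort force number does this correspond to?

Beaufort force 11

105.5 km/h = 29.3 m/s, which is Beaufort 11 (violent storm, 28.5–32.6 m/s).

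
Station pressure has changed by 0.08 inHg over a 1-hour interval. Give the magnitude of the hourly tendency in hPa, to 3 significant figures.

2.71 hPa per hour

0.08 inHg / 1 h × 33.8639 hPa/inHg = 2.71 hPa/h.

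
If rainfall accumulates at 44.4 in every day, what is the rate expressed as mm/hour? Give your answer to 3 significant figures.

44.4 in/day × 25.4 mm/in × 0.0416667 day/hour = 47.0 mm/hour.

47.0 mm/hour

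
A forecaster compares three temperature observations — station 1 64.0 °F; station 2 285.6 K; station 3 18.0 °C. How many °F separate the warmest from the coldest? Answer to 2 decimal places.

9.99 °F

station 1: 64.0 °F = 17.778 °C.
station 2: 285.6 K = 12.450 °C.
Spread: 18.000 − 12.450 = 5.550 °C = 9.99 °F.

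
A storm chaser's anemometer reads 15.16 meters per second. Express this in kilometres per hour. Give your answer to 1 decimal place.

54.6 km/h

1 m/s = 3.6 km/h, so 15.16 × 3.6 = 54.6 km/h.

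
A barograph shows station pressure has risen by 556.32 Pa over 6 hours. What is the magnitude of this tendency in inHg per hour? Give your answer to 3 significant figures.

0.0274 inHg per hour

556.32 Pa / 6 h × 0.0002953 inHg/Pa = 0.0274 inHg/h.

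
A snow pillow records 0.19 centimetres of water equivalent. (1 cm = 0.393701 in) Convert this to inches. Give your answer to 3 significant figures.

1 cm = 0.393701 in, so 0.19 × 0.393701 = 0.0748 in.

0.0748 in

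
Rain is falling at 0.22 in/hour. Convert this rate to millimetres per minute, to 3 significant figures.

0.0931 mm/minute

0.22 in/hour × 25.4 mm/in × 0.0166667 hour/minute = 0.0931 mm/minute.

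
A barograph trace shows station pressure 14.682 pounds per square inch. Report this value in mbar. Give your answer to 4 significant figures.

1012 mb

1 psi = 68.9476 mb, so 14.682 × 68.9476 = 1012 mb.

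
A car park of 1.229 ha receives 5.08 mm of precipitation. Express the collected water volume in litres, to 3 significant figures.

62400 litres

Area: 1.229 ha = 12290 m².
1 mm over 1 m² is 1 L, so volume = 5.08 × 12290 = 62433.2 L ≈ 62400 L.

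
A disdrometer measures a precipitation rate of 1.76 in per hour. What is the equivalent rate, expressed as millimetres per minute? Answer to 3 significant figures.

1.76 in/hour × 25.4 mm/in × 0.0166667 hour/minute = 0.745 mm/minute.

0.745 mm/minute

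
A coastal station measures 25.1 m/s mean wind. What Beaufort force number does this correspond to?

25.1 m/s lies in the Beaufort 10 band (storm, 24.5–28.4 m/s).

Beaufort force 10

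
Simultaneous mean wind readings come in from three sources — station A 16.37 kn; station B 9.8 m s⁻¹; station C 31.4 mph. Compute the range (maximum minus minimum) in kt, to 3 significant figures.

10.9 kt

station B: 9.8 m/s = 19.050 kt.
station C: 31.4 mph = 27.286 kt.
Spread: 27.286 − 16.370 = 10.9 kt.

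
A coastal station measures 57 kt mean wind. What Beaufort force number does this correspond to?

57 kt lies in the Beaufort 11 band (violent storm, 56–63 kt).

Beaufort force 11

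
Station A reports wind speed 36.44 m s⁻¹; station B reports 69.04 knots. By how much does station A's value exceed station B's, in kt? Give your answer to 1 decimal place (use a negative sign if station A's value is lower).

station A: 36.44 m/s = 70.834 kt.
Difference: 70.834 − 69.040 = 1.8 kt.

1.8 kt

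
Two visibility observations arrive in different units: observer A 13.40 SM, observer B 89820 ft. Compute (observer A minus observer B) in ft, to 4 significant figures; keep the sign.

observer A: 13.40 SM = 70752.00 ft.
Difference: 70752.00 − 89820.00 = -19070 ft.

-19070 ft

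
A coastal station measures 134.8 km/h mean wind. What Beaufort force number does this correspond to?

Beaufort force 12

134.8 km/h = 37.4 m/s, which is Beaufort 12 (hurricane force, ≥32.7 m/s).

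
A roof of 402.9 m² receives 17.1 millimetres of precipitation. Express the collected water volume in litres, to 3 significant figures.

6890 litres

1 mm over 1 m² is 1 L, so volume = 17.1 × 402.9 = 6889.59 L ≈ 6890 L.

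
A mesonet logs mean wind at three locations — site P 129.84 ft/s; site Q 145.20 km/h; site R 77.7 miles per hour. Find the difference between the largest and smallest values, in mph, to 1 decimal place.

12.5 mph

site P: 129.84 ft/s = 88.527 mph.
site Q: 145.20 km/h = 90.223 mph.
Spread: 90.223 − 77.700 = 12.5 mph.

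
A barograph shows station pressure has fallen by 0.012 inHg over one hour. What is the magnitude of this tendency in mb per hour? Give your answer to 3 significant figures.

0.406 mb per hour

0.012 inHg / 1 h × 33.8639 mb/inHg = 0.406 mb/h.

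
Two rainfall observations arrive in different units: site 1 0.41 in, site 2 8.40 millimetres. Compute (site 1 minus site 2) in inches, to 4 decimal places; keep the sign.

site 2: 8.40 mm = 0.330709 in.
Difference: 0.410000 − 0.330709 = 0.0793 in.

0.0793 in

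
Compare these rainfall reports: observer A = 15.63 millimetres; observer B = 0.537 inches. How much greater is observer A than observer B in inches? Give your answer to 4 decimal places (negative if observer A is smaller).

observer A: 15.63 mm = 0.615354 in.
Difference: 0.615354 − 0.537000 = 0.0784 in.

0.0784 in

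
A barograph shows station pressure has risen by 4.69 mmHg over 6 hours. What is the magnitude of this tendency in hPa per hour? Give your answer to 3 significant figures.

1.04 hPa per hour

4.69 mmHg / 6 h × 1.33322 hPa/mmHg = 1.04 hPa/h.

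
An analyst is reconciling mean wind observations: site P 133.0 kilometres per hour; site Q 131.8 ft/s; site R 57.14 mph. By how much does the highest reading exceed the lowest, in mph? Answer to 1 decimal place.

32.7 mph

site P: 133.0 km/h = 82.642 mph.
site Q: 131.8 ft/s = 89.864 mph.
Spread: 89.864 − 57.140 = 32.7 mph.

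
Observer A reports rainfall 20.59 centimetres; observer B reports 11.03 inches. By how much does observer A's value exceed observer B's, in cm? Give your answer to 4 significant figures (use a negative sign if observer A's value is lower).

-7.426 cm

observer B: 11.03 in = 28.01620 cm.
Difference: 20.59000 − 28.01620 = -7.426 cm.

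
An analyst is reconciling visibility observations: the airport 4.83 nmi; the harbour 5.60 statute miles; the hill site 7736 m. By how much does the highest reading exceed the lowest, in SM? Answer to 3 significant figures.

the airport: 4.83 nmi = 5.55826 SM.
the hill site: 7736 m = 4.80693 SM.
Spread: 5.60000 − 4.80693 = 0.793 SM.

0.793 SM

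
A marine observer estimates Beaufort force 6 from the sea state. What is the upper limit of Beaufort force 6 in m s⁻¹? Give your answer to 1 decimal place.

Beaufort 6 (strong breeze) spans 10.8–13.8 m/s.

13.8 m/s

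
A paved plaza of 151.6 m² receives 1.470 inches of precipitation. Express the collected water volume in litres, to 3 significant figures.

5660 litres

Depth: 1.470 in × 25.4 = 37.338 mm.
1 mm over 1 m² is 1 L, so volume = 37.338 × 151.6 = 5660.4408 L ≈ 5660 L.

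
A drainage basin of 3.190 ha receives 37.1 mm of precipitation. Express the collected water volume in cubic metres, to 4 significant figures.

1183 cubic metres

Area: 3.190 ha = 31900 m².
1 mm over 1 m² is 1 L, so volume = 37.1 × 31900 = 1183490 L = 1183 m³.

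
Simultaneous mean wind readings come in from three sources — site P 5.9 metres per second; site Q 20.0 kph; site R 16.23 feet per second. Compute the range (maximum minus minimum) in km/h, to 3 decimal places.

site P: 5.9 m/s = 21.24000 km/h.
site R: 16.23 ft/s = 17.80885 km/h.
Spread: 21.24000 − 17.80885 = 3.431 km/h.

3.431 km/h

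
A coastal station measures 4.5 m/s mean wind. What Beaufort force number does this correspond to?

Beaufort force 3

4.5 m/s lies in the Beaufort 3 band (gentle breeze, 3.4–5.4 m/s).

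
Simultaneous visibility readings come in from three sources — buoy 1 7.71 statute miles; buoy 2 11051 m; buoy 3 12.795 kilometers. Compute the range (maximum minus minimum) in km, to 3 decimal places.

1.744 km

buoy 1: 7.71 SM = 12.40804 km.
buoy 2: 11051 m = 11.05100 km.
Spread: 12.79500 − 11.05100 = 1.744 km.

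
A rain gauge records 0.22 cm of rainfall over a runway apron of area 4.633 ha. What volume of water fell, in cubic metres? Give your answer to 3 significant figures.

102 cubic metres

Depth: 0.22 cm × 10 = 2.2 mm.
Area: 4.633 ha = 46330 m².
1 mm over 1 m² is 1 L, so volume = 2.2 × 46330 = 101926 L = 102 m³.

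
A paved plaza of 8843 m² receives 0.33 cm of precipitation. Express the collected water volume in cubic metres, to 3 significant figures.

29.2 cubic metres

Depth: 0.33 cm × 10 = 3.3 mm.
1 mm over 1 m² is 1 L, so volume = 3.3 × 8843 = 29181.9 L = 29.2 m³.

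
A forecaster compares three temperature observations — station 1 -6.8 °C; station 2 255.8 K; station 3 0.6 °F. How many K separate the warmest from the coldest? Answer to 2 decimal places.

10.64 K

station 2: 255.8 K = -17.350 °C.
station 3: 0.6 °F = -17.444 °C.
Spread: (-6.800) − (-17.444) = 10.644 °C.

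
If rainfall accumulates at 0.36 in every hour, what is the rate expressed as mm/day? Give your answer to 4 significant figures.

219.5 mm/day

0.36 in/hour × 25.4 mm/in × 24 hour/day = 219.5 mm/day.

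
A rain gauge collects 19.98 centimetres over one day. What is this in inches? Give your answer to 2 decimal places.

7.87 in

1 cm = 0.393701 in, so 19.98 × 0.393701 = 7.87 in.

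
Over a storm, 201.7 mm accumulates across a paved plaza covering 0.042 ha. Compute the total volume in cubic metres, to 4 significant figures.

84.71 cubic metres

Area: 0.042 ha = 420 m².
1 mm over 1 m² is 1 L, so volume = 201.7 × 420 = 84714 L = 84.71 m³.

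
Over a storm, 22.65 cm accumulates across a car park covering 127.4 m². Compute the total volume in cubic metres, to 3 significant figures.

28.9 cubic metres

Depth: 22.65 cm × 10 = 226.5 mm.
1 mm over 1 m² is 1 L, so volume = 226.5 × 127.4 = 28856.1 L = 28.9 m³.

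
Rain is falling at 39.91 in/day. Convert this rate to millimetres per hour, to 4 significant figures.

42.24 mm/hour

39.91 in/day × 25.4 mm/in × 0.0416667 day/hour = 42.24 mm/hour.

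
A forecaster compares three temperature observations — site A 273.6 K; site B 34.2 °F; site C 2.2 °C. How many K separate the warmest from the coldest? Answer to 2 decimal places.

site A: 273.6 K = 0.450 °C.
site B: 34.2 °F = 1.222 °C.
Spread: 2.200 − 0.450 = 1.750 °C.

1.75 K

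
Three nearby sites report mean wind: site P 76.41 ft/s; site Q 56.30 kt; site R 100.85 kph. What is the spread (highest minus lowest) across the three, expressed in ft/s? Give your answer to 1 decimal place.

18.6 ft/s

site Q: 56.30 kt = 95.024 ft/s.
site R: 100.85 km/h = 91.909 ft/s.
Spread: 95.024 − 76.410 = 18.6 ft/s.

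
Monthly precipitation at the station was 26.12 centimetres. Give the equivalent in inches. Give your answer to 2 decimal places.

10.28 in

1 cm = 0.393701 in, so 26.12 × 0.393701 = 10.28 in.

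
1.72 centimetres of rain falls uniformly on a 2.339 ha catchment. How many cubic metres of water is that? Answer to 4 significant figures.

Depth: 1.72 cm × 10 = 17.2 mm.
Area: 2.339 ha = 23390 m².
1 mm over 1 m² is 1 L, so volume = 17.2 × 23390 = 402308 L = 402.3 m³.

402.3 cubic metres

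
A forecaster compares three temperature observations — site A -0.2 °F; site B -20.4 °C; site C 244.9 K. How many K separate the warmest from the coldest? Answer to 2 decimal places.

10.36 K

site A: -0.2 °F = -17.889 °C.
site C: 244.9 K = -28.250 °C.
Spread: (-17.889) − (-28.250) = 10.361 °C.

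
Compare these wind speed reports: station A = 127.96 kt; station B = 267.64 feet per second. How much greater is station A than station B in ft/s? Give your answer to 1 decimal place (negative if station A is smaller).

station A: 127.96 kt = 215.972 ft/s.
Difference: 215.972 − 267.640 = -51.7 ft/s.

-51.7 ft/s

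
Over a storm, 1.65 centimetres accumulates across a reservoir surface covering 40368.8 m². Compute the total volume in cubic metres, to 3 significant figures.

666 cubic metres

Depth: 1.65 cm × 10 = 16.5 mm.
1 mm over 1 m² is 1 L, so volume = 16.5 × 40368.8 = 666085.2 L = 666 m³.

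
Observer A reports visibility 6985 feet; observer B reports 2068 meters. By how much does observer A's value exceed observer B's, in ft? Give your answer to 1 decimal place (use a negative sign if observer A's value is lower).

200.2 ft

observer B: 2068 m = 6784.777 ft.
Difference: 6985.000 − 6784.777 = 200.2 ft.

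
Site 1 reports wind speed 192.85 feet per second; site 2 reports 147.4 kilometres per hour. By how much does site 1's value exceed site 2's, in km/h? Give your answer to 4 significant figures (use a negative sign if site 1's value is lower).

64.21 km/h

site 1: 192.85 ft/s = 211.6104 km/h.
Difference: 211.6104 − 147.4000 = 64.21 km/h.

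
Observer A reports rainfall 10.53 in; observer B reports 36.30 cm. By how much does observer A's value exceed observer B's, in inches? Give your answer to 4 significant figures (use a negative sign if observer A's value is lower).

-3.761 in

observer B: 36.30 cm = 14.29134 in.
Difference: 10.53000 − 14.29134 = -3.761 in.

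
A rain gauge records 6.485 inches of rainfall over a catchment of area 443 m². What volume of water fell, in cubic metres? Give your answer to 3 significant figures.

Depth: 6.485 in × 25.4 = 164.719 mm.
1 mm over 1 m² is 1 L, so volume = 164.719 × 443 = 72970.517 L = 73.0 m³.

73.0 cubic metres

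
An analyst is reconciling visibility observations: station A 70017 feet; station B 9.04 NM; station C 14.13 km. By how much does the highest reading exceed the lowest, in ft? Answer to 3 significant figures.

station B: 9.04 nmi = 54928.08 ft.
station C: 14.13 km = 46358.27 ft.
Spread: 70017.00 − 46358.27 = 23700 ft.

23700 ft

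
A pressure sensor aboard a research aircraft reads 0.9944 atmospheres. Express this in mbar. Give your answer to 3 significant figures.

1 atm = 1013.25 mb, so 0.9944 × 1013.25 = 1010 mb.

1010 mb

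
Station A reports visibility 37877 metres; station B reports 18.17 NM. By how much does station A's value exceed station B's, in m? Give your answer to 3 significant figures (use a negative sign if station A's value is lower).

4230 m

station B: 18.17 nmi = 33650.84 m.
Difference: 37877.00 − 33650.84 = 4230 m.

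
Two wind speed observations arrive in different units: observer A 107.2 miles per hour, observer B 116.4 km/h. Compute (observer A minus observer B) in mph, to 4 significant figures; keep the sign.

observer B: 116.4 km/h = 72.3276 mph.
Difference: 107.2000 − 72.3276 = 34.87 mph.

34.87 mph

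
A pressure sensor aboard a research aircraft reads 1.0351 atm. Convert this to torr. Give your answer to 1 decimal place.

1 atm = 760 mmHg, so 1.0351 × 760 = 786.7 mmHg.

786.7 mmHg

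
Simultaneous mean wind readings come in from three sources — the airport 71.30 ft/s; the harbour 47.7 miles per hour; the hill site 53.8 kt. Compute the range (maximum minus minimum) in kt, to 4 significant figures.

the airport: 71.30 ft/s = 42.2441 kt.
the harbour: 47.7 mph = 41.4502 kt.
Spread: 53.8000 − 41.4502 = 12.35 kt.

12.35 kt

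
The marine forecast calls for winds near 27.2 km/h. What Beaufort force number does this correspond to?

Beaufort force 4

27.2 km/h = 7.6 m/s, which is Beaufort 4 (moderate breeze, 5.5–7.9 m/s).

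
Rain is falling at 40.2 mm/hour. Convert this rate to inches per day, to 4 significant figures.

37.98 in/day

40.2 mm/hour × 0.0393701 in/mm × 24 hour/day = 37.98 in/day.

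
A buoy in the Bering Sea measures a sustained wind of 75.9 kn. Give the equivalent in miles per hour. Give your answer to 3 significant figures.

87.3 mph

1 kt = 1.15078 mph, so 75.9 × 1.15078 = 87.3 mph.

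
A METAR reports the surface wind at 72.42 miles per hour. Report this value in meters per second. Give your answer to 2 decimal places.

1 mph = 0.44704 m/s, so 72.42 × 0.44704 = 32.37 m/s.

32.37 m/s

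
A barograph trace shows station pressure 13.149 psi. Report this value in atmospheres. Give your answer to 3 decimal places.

1 psi = 0.068046 atm, so 13.149 × 0.068046 = 0.895 atm.

0.895 atm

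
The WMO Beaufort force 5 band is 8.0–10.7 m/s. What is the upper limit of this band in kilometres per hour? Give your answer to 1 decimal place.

38.5 km/h

8.0–10.7 m/s × 3.6 = 28.8–38.5 km/h.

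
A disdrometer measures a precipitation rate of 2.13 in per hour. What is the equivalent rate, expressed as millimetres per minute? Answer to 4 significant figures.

2.13 in/hour × 25.4 mm/in × 0.0166667 hour/minute = 0.9017 mm/minute.

0.9017 mm/minute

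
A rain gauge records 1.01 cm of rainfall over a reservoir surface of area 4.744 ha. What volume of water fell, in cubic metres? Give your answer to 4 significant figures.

Depth: 1.01 cm × 10 = 10.1 mm.
Area: 4.744 ha = 47440 m².
1 mm over 1 m² is 1 L, so volume = 10.1 × 47440 = 479144 L = 479.1 m³.

479.1 cubic metres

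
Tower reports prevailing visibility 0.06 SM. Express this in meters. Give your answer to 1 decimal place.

96.6 m

1 SM = 1609.34 m, so 0.06 × 1609.34 = 96.6 m.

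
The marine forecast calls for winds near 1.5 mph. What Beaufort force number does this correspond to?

Beaufort force 1

1.5 mph = 0.7 m/s, which is Beaufort 1 (light air, 0.3–1.5 m/s).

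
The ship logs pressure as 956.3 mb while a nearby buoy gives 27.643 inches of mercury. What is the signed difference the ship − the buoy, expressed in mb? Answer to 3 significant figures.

20.2 mb

the buoy: 27.643 inHg = 936.100 mb.
Difference: 956.300 − 936.100 = 20.2 mb.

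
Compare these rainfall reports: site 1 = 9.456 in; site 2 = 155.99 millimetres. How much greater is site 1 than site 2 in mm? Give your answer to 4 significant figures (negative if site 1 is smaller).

84.19 mm

site 1: 9.456 in = 240.1824 mm.
Difference: 240.1824 − 155.9900 = 84.19 mm.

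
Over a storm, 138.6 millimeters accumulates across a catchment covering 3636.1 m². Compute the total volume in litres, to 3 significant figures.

504000 litres

1 mm over 1 m² is 1 L, so volume = 138.6 × 3636.1 = 503963.46 L ≈ 504000 L.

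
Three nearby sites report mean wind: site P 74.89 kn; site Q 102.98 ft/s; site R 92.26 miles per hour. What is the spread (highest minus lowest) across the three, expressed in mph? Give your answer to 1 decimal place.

site P: 74.89 kt = 86.182 mph.
site Q: 102.98 ft/s = 70.214 mph.
Spread: 92.260 − 70.214 = 22.0 mph.

22.0 mph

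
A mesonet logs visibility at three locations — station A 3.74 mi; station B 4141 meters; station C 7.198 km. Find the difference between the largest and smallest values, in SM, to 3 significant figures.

station B: 4141 m = 2.5731 SM.
station C: 7.198 km = 4.4726 SM.
Spread: 4.4726 − 2.5731 = 1.90 SM.

1.90 SM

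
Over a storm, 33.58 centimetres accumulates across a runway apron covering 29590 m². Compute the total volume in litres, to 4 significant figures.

Depth: 33.58 cm × 10 = 335.8 mm.
1 mm over 1 m² is 1 L, so volume = 335.8 × 29590 = 9936322 L ≈ 9936000 L.

9936000 litres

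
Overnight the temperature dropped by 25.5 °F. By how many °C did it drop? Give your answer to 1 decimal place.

14.2 °C

Converting a difference, only the 9/5 scale factor applies: Δ°C = 25.5 × 0.5556 = 14.2 °C.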